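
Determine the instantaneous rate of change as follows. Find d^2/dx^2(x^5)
Apply power rule 2 times:
d^1: 5x^4
d^2: 20x^3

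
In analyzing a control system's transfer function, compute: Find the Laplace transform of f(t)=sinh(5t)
L{sinh(at)} = a/(s²-a²)
L{sinh(5t)} = 5/(s²-25)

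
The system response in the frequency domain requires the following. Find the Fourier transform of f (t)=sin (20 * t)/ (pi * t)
sin(W*t)/(pi*t)=(W/pi)*sinc(W*t/pi) is the impulse response of the ideal low-pass filter with cutoff W (here W=20).
Its Fourier transform is a rectangular function:
F(omega)=1 for |omega| < 20, 0 otherwise

Answer: rect(omega/40) [i.e., 1 for |omega| < 20, 0 otherwise]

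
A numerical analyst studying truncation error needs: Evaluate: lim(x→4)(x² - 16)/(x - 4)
Factor: (x² - 16)=(x-4)(x+4)
Cancel (x-4): lim(x→4) (x+4)=8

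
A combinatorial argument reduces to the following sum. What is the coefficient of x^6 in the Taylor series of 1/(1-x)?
1/(1-x)=Σ x^n for |x|<1
All coefficients are 1

Answer: 1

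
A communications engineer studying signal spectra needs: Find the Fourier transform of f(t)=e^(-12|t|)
Using the standard pair: F{e^(-a|t|)}=2a/(a^2+omega^2)
With a=12: F(omega)=24/(144+omega^2)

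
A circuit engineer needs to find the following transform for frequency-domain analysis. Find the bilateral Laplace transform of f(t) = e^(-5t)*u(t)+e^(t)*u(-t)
For e^(-5t)*u(t): L = 1/(s+5), Re(s) > -5
For e^(t)*u(-t): L = -1/(s-1), Re(s) < 1
Combined: F(s) = 1/(s+5)-1/(s-1), -5 < Re(s) < 1

Answer: 1/(s+5)-1/(s-1), ROC: -5 < Re(s) < 1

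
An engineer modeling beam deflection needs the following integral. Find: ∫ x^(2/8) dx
Power rule: ∫ x^(1/4) dx=x^(5/4)/(5/4)+C

Answer: (4/5)·x^(5/4)+C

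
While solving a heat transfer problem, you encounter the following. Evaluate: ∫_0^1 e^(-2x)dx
Antiderivative: (1/(-2))e^(-2x)
Evaluate: (1/(-2))(e^-2 - 1)

Answer: (e^-2 - 1)/(-2)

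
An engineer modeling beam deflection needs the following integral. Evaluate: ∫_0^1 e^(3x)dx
Antiderivative: (1/3)e^(3x)
Evaluate: (1/3)(e^3 - 1)

Answer: (e^3 - 1)/3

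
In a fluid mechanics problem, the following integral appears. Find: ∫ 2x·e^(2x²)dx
Let u=2x², du=4x dx
∫ (1/2)e^u du=e^u/2 + C

Answer: e^(2x²)/2 + C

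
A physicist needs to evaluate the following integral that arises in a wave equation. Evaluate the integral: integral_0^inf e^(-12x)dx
integral_0^inf e^(-12x) dx = [-1/12*e^(-12x)]_0^inf
= 0 - (-1/12) = 1/12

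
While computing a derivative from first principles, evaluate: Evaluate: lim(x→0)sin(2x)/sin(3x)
sin(u) ≈ u for small u:
sin(2x)/sin(3x) ≈ 2x/(3x) = 2/3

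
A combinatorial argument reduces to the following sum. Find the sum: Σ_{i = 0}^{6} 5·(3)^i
Geometric series: S=a(1 - r^n)/(1 - r)
a=5, r=3, n=7
S=5(1 - 2187)/-2=5465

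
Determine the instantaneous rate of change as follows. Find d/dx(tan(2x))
Chain rule: d/dx[tan(u)] = sec²(u)·u' where u = 2x
u' = 2

Answer: 2·sec²(2x)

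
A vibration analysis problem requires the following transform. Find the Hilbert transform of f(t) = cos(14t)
The Hilbert transform shifts each frequency component by -pi/2.
H{cos(wt)}=sin(wt)
With w=14: H{cos(14t)}=sin(14t)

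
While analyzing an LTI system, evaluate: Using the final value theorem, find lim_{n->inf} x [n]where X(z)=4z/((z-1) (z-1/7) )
Final value theorem: lim x[n]=lim_{z->1} (z-1)*X(z)
(z-1)*X(z)=4z/(z-1/7)
As z->1: 4/(1 - 1/7)=4/(6/7)=14/3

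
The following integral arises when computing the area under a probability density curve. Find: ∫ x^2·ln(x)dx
By parts: u = ln(x), dv = x^2 dx
du = 1/x dx, v = x^3/3
= x^3·ln(x)/3 - ∫ x^2/3 dx
= x^3·ln(x)/3 - x^3/9 + C

Answer: x^3(ln(x)/3 - 1/9) + C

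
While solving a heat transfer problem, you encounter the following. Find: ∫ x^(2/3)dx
Power rule: ∫ x^(2/3) dx=x^(5/3)/(5/3)+C

Answer: (3/5)·x^(5/3)+C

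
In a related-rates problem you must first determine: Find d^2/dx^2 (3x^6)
Apply power rule 2 times:
d^1: 18x^5
d^2: 90x^4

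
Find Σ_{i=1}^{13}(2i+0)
=2·Σ i+0·13=2·91+0=182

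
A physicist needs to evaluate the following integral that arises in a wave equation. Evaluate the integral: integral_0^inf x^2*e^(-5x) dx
This is a Gamma integral. Substitute u = 5x (du = 5 dx):
integral_0^inf x^2 * e^(-5x) dx = (1/5^3) integral_0^inf u^2 * e^(-u) du
= Gamma(3)/5^3 = 2!/5^3 = 2/125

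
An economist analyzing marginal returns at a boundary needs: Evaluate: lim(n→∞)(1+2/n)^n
This is the definition of e^2: lim(1+2/n)^n=e^2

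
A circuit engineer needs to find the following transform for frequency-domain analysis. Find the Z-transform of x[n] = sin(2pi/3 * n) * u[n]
Z{sin(w0 * n) * u[n]} = z * sin(w0)/(z^2-2z * cos(w0)+1)
With w0 = 2pi/3: X(z) = z * sin(2pi/3)/(z^2-2z * cos(2pi/3)+1)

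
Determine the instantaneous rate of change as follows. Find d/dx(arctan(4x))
d/dx[arctan(u)] = u'/(1+u²), u = 4x, u' = 4

Answer: 4/(1+16x²)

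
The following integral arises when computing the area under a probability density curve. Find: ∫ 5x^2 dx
Using power rule: ∫ 5x^2 dx=5/3 x^3 + C=(5/3)x^3 + C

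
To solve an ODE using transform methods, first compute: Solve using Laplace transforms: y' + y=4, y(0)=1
Take L of both sides: sY(s) - 1 + Y(s) = 4/s
Y(s)(s + 1) = 4/s + 1
Y(s) = 4/(s(s + 1)) + 1/(s + 1)
Partial fractions: 4/(s(s + 1)) = 4/s - 4/(s + 1)
So Y(s) = 4/s - 3/(s + 1)
Inverse transform (L^(-1){1/s} = 1, L^(-1){1/(s + 1)} = e^(-t)):

Answer: y(t) = 4 - 3·e^(-t)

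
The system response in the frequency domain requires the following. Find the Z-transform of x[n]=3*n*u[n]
Z{n*u[n]} = z/(z-1)^2
By linearity: Z{3*n*u[n]} = 3z/(z-1)^2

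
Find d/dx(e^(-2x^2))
Chain rule: d/dx[e^u] = e^u · u' where u = -2x^2
u' = -4x

Answer: -4x·e^(-2x^2)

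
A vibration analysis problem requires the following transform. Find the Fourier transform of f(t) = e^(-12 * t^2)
The Fourier transform of a Gaussian e^(-a * t^2) is sqrt(pi/a) * e^(-omega^2/(4a)).
With a = 12: F(omega) = sqrt(pi/12) * e^(-omega^2/48)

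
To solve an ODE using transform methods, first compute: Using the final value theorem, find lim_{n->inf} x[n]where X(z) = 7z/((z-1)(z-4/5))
Final value theorem: lim x[n]=lim_{z->1} (z-1)*X(z)
(z-1)*X(z)=7z/(z-4/5)
As z->1: 7/(1-4/5)=7/(1/5)=35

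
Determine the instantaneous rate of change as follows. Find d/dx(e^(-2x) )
Chain rule: d/dx[e^u] = e^u · u' where u = -2x
u' = -2

Answer: -2·e^(-2x)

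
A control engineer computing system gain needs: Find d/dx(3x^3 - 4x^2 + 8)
Power rule: d/dx(ax^n)=n·a·x^(n-1)
Term by term: 9·x^2 - 8·x

Answer: 9x^2 - 8x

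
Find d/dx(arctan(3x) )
d/dx[arctan(u)] = u'/(1+u²), u = 3x, u' = 3

Answer: 3/(1+9x²)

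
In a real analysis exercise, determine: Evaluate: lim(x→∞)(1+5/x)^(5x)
Rewrite as [(1 + 5/x)^x]^5.
lim(1 + 5/x)^x = e^5, so limit = (e^5)^5 = e^25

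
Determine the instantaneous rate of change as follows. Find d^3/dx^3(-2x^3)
Apply power rule 3 times:
d^1: -6x^2
d^2: -12x
d^3: -12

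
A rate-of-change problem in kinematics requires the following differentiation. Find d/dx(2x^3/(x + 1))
Quotient rule: (f/g)' = (f'g - fg')/g²
f = 2x^3, f' = 6x^2
g = x+1, g' = 1

Answer: (6x^2·(x+1)-2x^3)/(x+1)²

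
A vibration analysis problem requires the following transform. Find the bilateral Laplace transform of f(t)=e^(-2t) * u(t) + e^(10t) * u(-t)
For e^(-2t)*u(t): L=1/(s+2), Re(s) > -2
For e^(10t)*u(-t): L=-1/(s-10), Re(s) < 10
Combined: F(s)=1/(s+2)-1/(s-10), -2 < Re(s) < 10

Answer: 1/(s+2)-1/(s-10), ROC: -2 < Re(s) < 10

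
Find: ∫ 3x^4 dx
Using power rule: ∫ 3x^4 dx=3/5 x^5 + C=(3/5)x^5 + C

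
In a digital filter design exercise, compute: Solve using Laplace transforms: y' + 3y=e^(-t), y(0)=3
Take L: sY - 3 + 3Y = 1/(s + 1)
Y(s + 3) = 1/(s + 1) + 3
Y = 1/((s + 1)(s + 3)) + 3/(s + 3)
Partial fractions: 1/((s + 1)(s + 3)) = (1/2)/(s + 1) - (1/2)/(s + 3)
So Y = (1/2)/(s + 1) + (5/2)/(s + 3)
Inverse Laplace transform (L^(-1){1/(s + 1)} = e^(-t), L^(-1){1/(s + 3)} = e^(-3t)):

Answer: y(t) = (1/2)·e^(-t) + (5/2)·e^(-3t)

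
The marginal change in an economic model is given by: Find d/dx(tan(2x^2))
Chain rule: d/dx[tan(u)] = sec²(u)·u' where u = 2x^2
u' = 4x

Answer: 4x·sec²(2x^2)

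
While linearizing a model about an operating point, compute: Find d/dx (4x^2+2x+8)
Power rule: d/dx(ax^n)=n·a·x^(n-1)
Term by term: 8·x+2

Answer: 8x+2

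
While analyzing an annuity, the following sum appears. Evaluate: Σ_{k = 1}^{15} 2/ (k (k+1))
Partial fractions: 2/(k(k+1)) = 2/k - 2/(k+1)
Telescoping sum: 2(1-1/16) = 2·15/16

Answer: 15/8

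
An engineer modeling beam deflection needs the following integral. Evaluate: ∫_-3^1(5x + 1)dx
Step 1: Find antiderivative F(x)=(5/2)x^2 + x
Step 2: F(1) - F(-3)=7/2 - (39/2)=-16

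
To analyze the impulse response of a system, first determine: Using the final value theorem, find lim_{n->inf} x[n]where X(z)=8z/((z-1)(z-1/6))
Final value theorem: lim x[n] = lim_{z->1} (z-1)*X(z)
(z-1)*X(z) = 8z/(z-1/6)
As z->1: 8/(1 - 1/6) = 8/(5/6) = 48/5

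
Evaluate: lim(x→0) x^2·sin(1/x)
Squeeze theorem: -|x^2| ≤ x^2·sin(1/x) ≤ |x^2|
Since x^2 → 0 as x → 0, by squeeze theorem the limit is 0

Answer: 0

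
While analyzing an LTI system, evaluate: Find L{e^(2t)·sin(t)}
First shifting: L{e^(at)f(t)} = F(s-a)
L{sin(t)} = 1/(s² + 1)
Shift: 1/((s-2)² + 1)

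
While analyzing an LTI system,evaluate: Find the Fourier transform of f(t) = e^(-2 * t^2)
The Fourier transform of a Gaussian e^(-a*t^2) is sqrt(pi/a)*e^(-omega^2/(4a)).
With a=2: F(omega)=sqrt(pi/2)*e^(-omega^2/8)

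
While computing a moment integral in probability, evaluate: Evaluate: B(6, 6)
B(x,y)=Γ(x)Γ(y)/Γ(x + y)=(x-1)!(y-1)!/(x + y-1)!
B(6,6)=5!·5!/11!=1/2772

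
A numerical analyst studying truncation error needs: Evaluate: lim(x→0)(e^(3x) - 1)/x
L'Hôpital (0/0): lim 3e^(3x)/1=3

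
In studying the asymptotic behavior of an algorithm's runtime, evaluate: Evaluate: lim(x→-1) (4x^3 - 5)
Polynomial is continuous, so substitute x=-1:
4·(-1)^3 - 5=-9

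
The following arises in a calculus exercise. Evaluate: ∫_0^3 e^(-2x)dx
Antiderivative: (1/(-2))e^(-2x)
Evaluate: (1/(-2))(e^-6-1)

Answer: (e^-6-1)/(-2)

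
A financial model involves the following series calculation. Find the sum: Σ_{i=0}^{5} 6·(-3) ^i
Geometric series: S = a(1 - r^n)/(1 - r)
a = 6, r = -3, n = 6
S = 6(1 - 729)/4 = -1092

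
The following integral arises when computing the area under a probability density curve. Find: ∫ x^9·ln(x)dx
By parts: u = ln(x), dv = x^9 dx
du = 1/x dx, v = x^10/10
= x^10·ln(x)/10 - ∫ x^9/10 dx
= x^10·ln(x)/10 - x^10/100 + C

Answer: x^10(ln(x)/10 - 1/100) + C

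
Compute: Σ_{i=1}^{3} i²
Using formula: Σ i^2=n(n+1)(2n+1)/6=3·4·7/6=14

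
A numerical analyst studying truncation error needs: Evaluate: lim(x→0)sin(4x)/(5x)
L'Hôpital (0/0): lim 4cos(4x)/5 = 4/5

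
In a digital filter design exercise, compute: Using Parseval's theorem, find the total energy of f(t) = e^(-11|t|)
Parseval's theorem: E=integral |f(t)|^2 dt=(1/2pi) integral |F(omega)|^2 domega
E=integral_{-inf}^{inf} e^(-22|t|) dt=2 * integral_0^inf e^(-22t) dt=2/(2 * 11)=1/11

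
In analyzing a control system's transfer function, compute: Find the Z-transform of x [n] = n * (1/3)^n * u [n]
Using the property Z{n*a^n*u[n]}=az/(z-a)^2
With a=1/3: X(z)=(1/3)z/(z - 1/3)^2, |z| > 1/3

Answer: (1/3)z/(z - 1/3)^2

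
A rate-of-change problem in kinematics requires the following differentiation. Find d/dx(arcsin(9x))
d/dx[arcsin(u)]=u'/√(1-u²), u=9x, u'=9

Answer: 9/√(1-81x²)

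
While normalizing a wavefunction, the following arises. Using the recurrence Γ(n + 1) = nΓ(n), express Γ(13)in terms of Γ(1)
Γ(13)=12Γ(12)=12·11Γ(11)=...=12!·Γ(1)=479001600·Γ(1)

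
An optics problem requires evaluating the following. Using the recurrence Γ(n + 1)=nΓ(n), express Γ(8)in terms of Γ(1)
Γ(8) = 7Γ(7) = 7·6Γ(6) = ... = 7!·Γ(1) = 5040·Γ(1)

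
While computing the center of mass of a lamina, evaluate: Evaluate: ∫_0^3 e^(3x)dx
Antiderivative: (1/3)e^(3x)
Evaluate: (1/3)(e^9-1)

Answer: (e^9-1)/3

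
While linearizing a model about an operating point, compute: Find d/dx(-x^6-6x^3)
Power rule: d/dx(ax^n)=n·a·x^(n-1)
Term by term: -6·x^5 - 18·x^2

Answer: -6x^5 - 18x^2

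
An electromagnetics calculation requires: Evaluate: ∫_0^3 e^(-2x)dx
Antiderivative: (1/(-2))e^(-2x)
Evaluate: (1/(-2))(e^-6-1)

Answer: (e^-6-1)/(-2)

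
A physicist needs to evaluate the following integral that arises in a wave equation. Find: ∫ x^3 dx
Using power rule: ∫ x^3 dx=1/4 x^4 + C=(1/4)x^4 + C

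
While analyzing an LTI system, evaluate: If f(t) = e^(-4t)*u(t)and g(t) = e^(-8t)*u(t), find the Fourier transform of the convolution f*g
By the convolution theorem: F{f * g}=F(omega) * G(omega)
F(omega)=1/(4 + j * omega), G(omega)=1/(8 + j * omega)
F{f * g}=1/((4 + j * omega)(8 + j * omega))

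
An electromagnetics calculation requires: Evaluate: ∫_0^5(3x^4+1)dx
Step 1: Find antiderivative F(x) = (3/5)x^5+x
Step 2: F(5) - F(0) = 1880 - (0) = 1880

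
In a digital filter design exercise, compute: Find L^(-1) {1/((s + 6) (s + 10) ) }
Partial fractions: 1/((s+6)(s+10)) = A/(s+6)+B/(s+10)
Cover-up: A = 1/(s+10)|_{s = -6} = 1/4; B = 1/(s+6)|_{s = -10} = -1/4
L^(-1) = (1/4)e^(-6t) - (1/4)e^(-10t)

Answer: (1/4)(e^(-6t) - e^(-10t))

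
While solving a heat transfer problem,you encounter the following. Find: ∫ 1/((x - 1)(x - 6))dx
Partial fractions: 1/((x-1)(x-6)) = A/(x-1) + B/(x-6)
A = -1/5, B = 1/5
∫ [-1/5· 1/(x-1) + 1/5· 1/(x-6)] dx
= (1/5)[ln|x-6| - ln|x-1|] + C

Answer: (1/5)·ln|(x-6)/(x-1)| + C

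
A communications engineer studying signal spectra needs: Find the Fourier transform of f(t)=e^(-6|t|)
Using the standard pair: F{e^(-a|t|)}=2a/(a^2+omega^2)
With a=6: F(omega)=12/(36+omega^2)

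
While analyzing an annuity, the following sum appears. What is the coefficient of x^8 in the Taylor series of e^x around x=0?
Taylor series of e^x=Σ x^n/n!
Coefficient of x^8=1/8!=1/40320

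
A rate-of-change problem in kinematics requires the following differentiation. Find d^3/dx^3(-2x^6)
Apply power rule 3 times:
d^1: -12x^5
d^2: -60x^4
d^3: -240x^3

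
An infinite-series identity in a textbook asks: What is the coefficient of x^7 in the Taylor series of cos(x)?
cos(x) has only even powers. Coefficient of x^7 = 0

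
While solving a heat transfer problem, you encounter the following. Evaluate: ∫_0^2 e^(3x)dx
Antiderivative: (1/3)e^(3x)
Evaluate: (1/3)(e^6 - 1)

Answer: (e^6 - 1)/3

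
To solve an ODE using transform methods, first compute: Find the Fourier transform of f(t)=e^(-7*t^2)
The Fourier transform of a Gaussian e^(-a * t^2) is sqrt(pi/a) * e^(-omega^2/(4a)).
With a=7: F(omega)=sqrt(pi/7) * e^(-omega^2/28)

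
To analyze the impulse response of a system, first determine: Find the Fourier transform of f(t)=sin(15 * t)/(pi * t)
sin(W * t)/(pi * t) = (W/pi) * sinc(W * t/pi) is the impulse response of the ideal low-pass filter with cutoff W (here W = 15).
Its Fourier transform is a rectangular function:
F(omega) = 1 for |omega| < 15, 0 otherwise

Answer: rect(omega/30) [i.e., 1 for |omega| < 15, 0 otherwise]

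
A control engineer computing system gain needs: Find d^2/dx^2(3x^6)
Apply power rule 2 times:
d^1: 18x^5
d^2: 90x^4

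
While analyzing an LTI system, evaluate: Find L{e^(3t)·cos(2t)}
First shifting: L{e^(at)f(t)}=F(s-a)
L{cos(2t)}=s/(s²+4)
Shift: (s-3)/((s-3)²+4)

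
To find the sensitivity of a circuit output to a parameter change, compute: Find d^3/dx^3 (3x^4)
Apply power rule 3 times:
d^1: 12x^3
d^2: 36x^2
d^3: 72x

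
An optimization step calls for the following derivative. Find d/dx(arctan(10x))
d/dx[arctan(u)] = u'/(1+u²), u = 10x, u' = 10

Answer: 10/(1+100x²)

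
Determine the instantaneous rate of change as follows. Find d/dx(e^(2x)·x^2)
Product rule: (fg)' = f'g+fg'
f = e^(2x), f' = 2·e^(2x)
g = x^2, g' = 2x

Answer: 2·e^(2x)·x^2+2·e^(2x)·x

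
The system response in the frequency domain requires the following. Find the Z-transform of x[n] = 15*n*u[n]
Z{n*u[n]} = z/(z-1)^2
By linearity: Z{15*n*u[n]} = 15z/(z-1)^2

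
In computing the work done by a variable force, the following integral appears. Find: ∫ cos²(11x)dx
Using identity cos²(u)=(1+cos(2u))/2:
∫ (1+cos(22x))/2 dx=x/2+sin(22x)/44+C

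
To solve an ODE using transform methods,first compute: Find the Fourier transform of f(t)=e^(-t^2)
The Fourier transform of a Gaussian e^(-t^2) is sqrt(pi) * e^(-omega^2/4).
With a = 1: F(omega) = sqrt(pi) * e^(-omega^2/4)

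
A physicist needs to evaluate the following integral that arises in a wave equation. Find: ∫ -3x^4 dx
Using power rule: ∫ -3x^4 dx = -3/5 x^5 + C = (-3/5)x^5 + C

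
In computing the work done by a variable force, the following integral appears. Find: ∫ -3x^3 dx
Using power rule: ∫ -3x^3 dx = -3/4 x^4+C = (-3/4)x^4+C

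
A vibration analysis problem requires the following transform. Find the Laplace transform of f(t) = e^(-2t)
L{e^(at)} = 1/(s-a)
L{e^(-2t)} = 1/(s + 2)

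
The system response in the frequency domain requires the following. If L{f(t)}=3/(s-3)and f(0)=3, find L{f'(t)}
L{f'(t)}=s·F(s) - f(0)=3s/(s-3) - 3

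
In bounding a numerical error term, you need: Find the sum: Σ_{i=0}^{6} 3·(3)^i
Geometric series: S = a(1 - r^n)/(1 - r)
a = 3, r = 3, n = 7
S = 3(1 - 2187)/-2 = 3279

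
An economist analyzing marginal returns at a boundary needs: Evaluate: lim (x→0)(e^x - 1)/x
L'Hôpital (0/0): lim e^x/1=1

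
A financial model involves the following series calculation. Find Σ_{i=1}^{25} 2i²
= 2·n(n + 1)(2n + 1)/6 = 2·25·26·51/6 = 11050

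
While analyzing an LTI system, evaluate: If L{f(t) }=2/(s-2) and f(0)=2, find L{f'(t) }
L{f'(t)} = s·F(s) - f(0) = 2s/(s-2) - 2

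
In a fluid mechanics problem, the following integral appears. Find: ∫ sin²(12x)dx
Using identity sin²(u) = (1 - cos(2u))/2:
∫ (1 - cos(24x))/2 dx = x/2 - sin(24x)/48 + C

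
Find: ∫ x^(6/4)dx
Power rule: ∫ x^(3/2) dx = x^(5/2)/(5/2)+C

Answer: (2/5)·x^(5/2)+C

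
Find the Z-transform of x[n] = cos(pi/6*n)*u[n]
Z{cos(w0*n)*u[n]}=z(z - cos(w0))/(z^2-2z*cos(w0)+1)
With w0=pi/6: X(z)=z(z - cos(pi/6))/(z^2-2z*cos(pi/6)+1)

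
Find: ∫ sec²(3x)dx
Since d/dx[tan(3x)] = 3sec²(3x), integral = tan(3x)/3 + C

Answer: (1/3)tan(3x) + C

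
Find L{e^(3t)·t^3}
First shifting: L{e^(at)f(t)}=F(s-a)
L{t^3}=6/s^4
Shift s → s-3: 6/(s-3)^4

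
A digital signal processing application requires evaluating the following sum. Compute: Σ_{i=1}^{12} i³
Using formula: Σ i^3=[n(n+1)/2]²=[12·13/2]²=6084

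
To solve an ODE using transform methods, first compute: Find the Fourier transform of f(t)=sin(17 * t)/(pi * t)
sin(W*t)/(pi*t) = (W/pi)*sinc(W*t/pi) is the impulse response of the ideal low-pass filter with cutoff W (here W = 17).
Its Fourier transform is a rectangular function:
F(omega) = 1 for |omega| < 17, 0 otherwise

Answer: rect(omega/34) [i.e., 1 for |omega| < 17, 0 otherwise]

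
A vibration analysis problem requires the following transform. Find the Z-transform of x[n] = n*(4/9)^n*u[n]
Using the property Z{n*a^n*u[n]} = az/(z-a)^2
With a = 4/9: X(z) = (4/9)z/(z - 4/9)^2, |z| > 4/9

Answer: (4/9)z/(z - 4/9)^2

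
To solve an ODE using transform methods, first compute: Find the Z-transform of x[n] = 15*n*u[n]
Z{n*u[n]}=z/(z-1)^2
By linearity: Z{15*n*u[n]}=15z/(z-1)^2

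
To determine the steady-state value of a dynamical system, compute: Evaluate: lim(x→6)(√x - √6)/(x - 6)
Multiply by conjugate (√x+√6)/(√x+√6):
=(x - 6)/((x - 6)(√x+√6))=1/(√x+√6)
As x → 6: 1/(2√6)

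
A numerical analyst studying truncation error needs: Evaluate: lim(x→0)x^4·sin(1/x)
Squeeze theorem: -|x^4| ≤ x^4·sin(1/x) ≤ |x^4|
Since x^4 → 0 as x → 0, by squeeze theorem the limit is 0

Answer: 0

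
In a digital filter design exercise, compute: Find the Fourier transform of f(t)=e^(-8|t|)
Using the standard pair: F{e^(-a|t|)}=2a/(a^2 + omega^2)
With a=8: F(omega)=16/(64 + omega^2)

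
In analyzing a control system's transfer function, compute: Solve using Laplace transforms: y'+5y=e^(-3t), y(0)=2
Take L: sY - 2 + 5Y = 1/(s + 3)
Y(s + 5) = 1/(s + 3) + 2
Y = 1/((s + 3)(s + 5)) + 2/(s + 5)
Partial fractions: 1/((s + 3)(s + 5)) = (1/2)/(s + 3) - (1/2)/(s + 5)
So Y = (1/2)/(s + 3) + (3/2)/(s + 5)
Inverse Laplace transform (L^(-1){1/(s + 3)} = e^(-3t), L^(-1){1/(s + 5)} = e^(-5t)):

Answer: y(t) = (1/2)·e^(-3t) + (3/2)·e^(-5t)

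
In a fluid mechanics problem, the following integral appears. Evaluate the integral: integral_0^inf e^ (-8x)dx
integral_0^inf e^(-8x) dx = [-1/8*e^(-8x)]_0^inf
= 0 - (-1/8) = 1/8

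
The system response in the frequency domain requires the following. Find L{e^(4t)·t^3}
First shifting: L{e^(at)f(t)}=F(s-a)
L{t^3}=6/s^4
Shift s → s-4: 6/(s-4)^4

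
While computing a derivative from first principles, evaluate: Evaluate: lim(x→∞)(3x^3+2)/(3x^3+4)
Divide numerator and denominator by x^3:
lim (3 + 2/x^3)/(3 + 4/x^3)=1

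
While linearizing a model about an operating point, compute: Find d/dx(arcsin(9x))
d/dx[arcsin(u)] = u'/√(1-u²), u = 9x, u' = 9

Answer: 9/√(1 - 81x²)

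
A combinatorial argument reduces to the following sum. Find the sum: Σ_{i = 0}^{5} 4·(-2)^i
Geometric series: S=a(1 - r^n)/(1 - r)
a=4, r=-2, n=6
S=4(1 - 64)/3=-84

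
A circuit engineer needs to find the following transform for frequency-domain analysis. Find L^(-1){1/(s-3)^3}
L^(-1){1/(s-a)^n}=t^(n-1)·e^(at)/(n-1)!
Here a=3, n=3: t^2·e^(3t)/2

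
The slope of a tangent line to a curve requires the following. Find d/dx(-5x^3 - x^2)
Power rule: d/dx(ax^n)=n·a·x^(n-1)
Term by term: -15·x^2-2·x

Answer: -15x^2-2x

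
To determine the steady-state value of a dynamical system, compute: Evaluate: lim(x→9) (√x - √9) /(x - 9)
Multiply by conjugate (√x + √9)/(√x + √9):
= (x - 9)/((x - 9)(√x + √9)) = 1/(√x + √9)
As x → 9: 1/(2√9)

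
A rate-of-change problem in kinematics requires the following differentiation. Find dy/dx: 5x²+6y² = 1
Differentiate: 10x + 12y·(dy/dx) = 0
dy/dx = -10x/(12y) = -(5/6)·(x/y)

Answer: dy/dx = -(5/6)·(x/y)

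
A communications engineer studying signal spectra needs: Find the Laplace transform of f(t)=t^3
L{t^n}=n!/s^(n + 1)
L{t^3}=3!/s^4=6/s^4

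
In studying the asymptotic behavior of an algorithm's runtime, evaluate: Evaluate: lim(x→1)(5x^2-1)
Polynomial is continuous, so substitute x=1:
5·1^2-1=4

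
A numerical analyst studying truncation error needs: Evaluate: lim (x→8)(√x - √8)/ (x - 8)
Multiply by conjugate (√x+√8)/(√x+√8):
= (x - 8)/((x - 8)(√x+√8)) = 1/(√x+√8)
As x → 8: 1/(2√8)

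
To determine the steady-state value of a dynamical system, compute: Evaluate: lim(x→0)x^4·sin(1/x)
Squeeze theorem: -|x^4| ≤ x^4·sin(1/x) ≤ |x^4|
Since x^4 → 0 as x → 0, by squeeze theorem the limit is 0

Answer: 0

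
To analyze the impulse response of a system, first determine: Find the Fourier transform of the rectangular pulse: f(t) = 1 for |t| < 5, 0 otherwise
F(omega) = integral from -5 to 5 of e^(-j * omega * t) dt
= 2 * sin(5 * omega)/omega = 10 * sinc(5 * omega/pi)

Answer: 2 * sin(5 * omega)/omega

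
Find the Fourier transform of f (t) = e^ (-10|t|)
Using the standard pair: F{e^(-a|t|)} = 2a/(a^2 + omega^2)
With a = 10: F(omega) = 20/(100 + omega^2)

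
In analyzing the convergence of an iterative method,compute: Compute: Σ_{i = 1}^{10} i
Using formula: Σ i^1=n(n+1)/2=10·11/2=55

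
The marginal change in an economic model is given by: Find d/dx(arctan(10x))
d/dx[arctan(u)] = u'/(1+u²), u = 10x, u' = 10

Answer: 10/(1+100x²)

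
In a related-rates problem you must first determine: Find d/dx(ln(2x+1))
Chain rule: d/dx[ln(u)]=u'/u where u=2x+1
u'=2

Answer: (2)/(2x+1)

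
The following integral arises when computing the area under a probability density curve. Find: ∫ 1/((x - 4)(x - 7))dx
Partial fractions: 1/((x-4)(x-7)) = A/(x-4) + B/(x-7)
A = -1/3, B = 1/3
∫ [-1/3· 1/(x-4) + 1/3· 1/(x-7)] dx
= (1/3)[ln|x-7| - ln|x-4|] + C

Answer: (1/3)·ln|(x-7)/(x-4)| + C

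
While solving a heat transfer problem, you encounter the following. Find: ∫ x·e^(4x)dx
Integration by parts: u = x, dv = e^(4x) dx
du = dx, v = e^(4x)/4
= x·e^(4x)/4 - ∫ e^(4x)/4 dx
= x·e^(4x)/4 - e^(4x)/16 + C

Answer: e^(4x)(x/4 - 1/16) + C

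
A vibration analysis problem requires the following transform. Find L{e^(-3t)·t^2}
First shifting: L{e^(at)f(t)}=F(s-a)
L{t^2}=2/s^3
Shift s → s+3: 2/(s+3)^3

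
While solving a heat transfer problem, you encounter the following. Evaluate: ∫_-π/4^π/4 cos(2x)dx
Antiderivative: sin(2x)/2
Evaluate at bounds: [sin(2·π/4)/2] - [sin(2·-π/4)/2]
=((1) - (-1))/2=1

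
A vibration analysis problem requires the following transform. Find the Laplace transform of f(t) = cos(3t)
L{cos(wt)}=s/(s²+w²)
L{cos(3t)}=s/(s²+9)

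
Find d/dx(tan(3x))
Chain rule: d/dx[tan(u)]=sec²(u)·u' where u=3x
u'=3

Answer: 3·sec²(3x)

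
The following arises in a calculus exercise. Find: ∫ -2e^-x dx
Since d/dx[e^-x]=- e^-x, we get 2e^-x + C

Answer: 2e^-x + C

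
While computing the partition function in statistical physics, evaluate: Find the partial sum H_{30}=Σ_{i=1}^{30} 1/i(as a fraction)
H_30 = 1+1/2+1/3+...+1/30
= 9304682830147/2329089562800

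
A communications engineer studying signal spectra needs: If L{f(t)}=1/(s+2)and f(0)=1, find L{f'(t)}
L{f'(t)} = s·F(s) - f(0) = s/(s+2)-1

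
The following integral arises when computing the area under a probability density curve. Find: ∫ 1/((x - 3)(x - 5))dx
Partial fractions: 1/((x-3)(x-5))=A/(x-3)+B/(x-5)
A=-1/2, B=1/2
∫ [-1/2· 1/(x-3)+1/2· 1/(x-5)] dx
=(1/2)[ln|x-5| - ln|x-3|]+C

Answer: (1/2)·ln|(x-5)/(x-3)|+C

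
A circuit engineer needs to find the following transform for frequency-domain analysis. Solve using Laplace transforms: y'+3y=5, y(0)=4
Take L of both sides: sY(s)-4+3Y(s)=5/s
Y(s)(s+3)=5/s+4
Y(s)=5/(s(s+3))+4/(s+3)
Partial fractions: 5/(s(s+3))=(5/3)/s - (5/3)/(s+3)
So Y(s)=(5/3)/s+(7/3)/(s+3)
Inverse transform (L^(-1){1/s}=1, L^(-1){1/(s+3)}=e^(-3t)):

Answer: y(t)=5/3+(7/3)·e^(-3t)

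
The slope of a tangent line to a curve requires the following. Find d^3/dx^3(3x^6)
Apply power rule 3 times:
d^1: 18x^5
d^2: 90x^4
d^3: 360x^3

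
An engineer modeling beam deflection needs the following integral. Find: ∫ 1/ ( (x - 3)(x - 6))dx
Partial fractions: 1/((x-3)(x-6))=A/(x-3) + B/(x-6)
A=-1/3, B=1/3
∫ [-1/3· 1/(x-3) + 1/3· 1/(x-6)] dx
=(1/3)[ln|x-6| - ln|x-3|] + C

Answer: (1/3)·ln|(x-6)/(x-3)| + C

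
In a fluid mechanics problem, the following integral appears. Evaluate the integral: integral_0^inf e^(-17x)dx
integral_0^inf e^(-17x) dx = [-1/17 * e^(-17x)]_0^inf
= 0 - (-1/17) = 1/17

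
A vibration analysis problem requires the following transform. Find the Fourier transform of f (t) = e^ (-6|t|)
Using the standard pair: F{e^(-a|t|)}=2a/(a^2 + omega^2)
With a=6: F(omega)=12/(36 + omega^2)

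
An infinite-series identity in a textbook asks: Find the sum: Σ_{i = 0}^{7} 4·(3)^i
Geometric series: S=a(1 - r^n)/(1 - r)
a=4, r=3, n=8
S=4(1-6561)/-2=13120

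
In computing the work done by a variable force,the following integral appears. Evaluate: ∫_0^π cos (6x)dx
Antiderivative: sin(6x)/6
Evaluate at bounds: [sin(6·π)/6] - [sin(6·0)/6]
= ((0) - (0))/6 = 0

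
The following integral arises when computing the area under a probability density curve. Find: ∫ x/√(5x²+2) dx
Let u=5x² + 2, du=10x dx
∫ (1/10)·u^(-1/2) du=√u/5 + C

Answer: √(5x² + 2)/5 + C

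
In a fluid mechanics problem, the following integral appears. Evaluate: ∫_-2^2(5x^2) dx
Step 1: Find antiderivative F(x)=(5/3)x^3
Step 2: F(2) - F(-2)=40/3 - (-40/3)=80/3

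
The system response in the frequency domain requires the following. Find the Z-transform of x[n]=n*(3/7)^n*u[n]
Using the property Z{n * a^n * u[n]}=az/(z-a)^2
With a=3/7: X(z)=(3/7)z/(z - 3/7)^2, |z| > 3/7

Answer: (3/7)z/(z - 3/7)^2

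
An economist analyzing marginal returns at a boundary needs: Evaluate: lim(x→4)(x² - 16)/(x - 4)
Factor: (x² - 16)=(x-4)(x+4)
Cancel (x-4): lim(x→4) (x+4)=8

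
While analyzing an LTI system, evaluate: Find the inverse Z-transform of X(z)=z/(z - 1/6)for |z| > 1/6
Standard pair: z/(z-a) <-> a^n * u[n] for causal signals
With a=1/6: x[n]=(1/6)^n * u[n]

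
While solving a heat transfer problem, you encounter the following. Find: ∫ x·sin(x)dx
By parts: u=x, dv=sin(x) dx
du=dx, v=-cos(x)
=-x·cos(x) + sin(x) + C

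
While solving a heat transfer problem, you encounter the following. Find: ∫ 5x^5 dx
Using power rule: ∫ 5x^5 dx = 5/6 x^6 + C = (5/6)x^6 + C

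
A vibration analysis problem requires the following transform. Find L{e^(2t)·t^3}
First shifting: L{e^(at)f(t)} = F(s-a)
L{t^3} = 6/s^4
Shift s → s-2: 6/(s-2)^4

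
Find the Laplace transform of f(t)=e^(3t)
L{e^(at)}=1/(s-a)
L{e^(3t)}=1/(s-3)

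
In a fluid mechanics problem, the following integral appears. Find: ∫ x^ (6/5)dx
Power rule: ∫ x^(6/5) dx=x^(11/5)/(11/5)+C

Answer: (5/11)·x^(11/5)+C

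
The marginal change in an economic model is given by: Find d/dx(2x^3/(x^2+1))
Quotient rule: (f/g)'=(f'g - fg')/g²
f=2x^3, f'=6x^2
g=x^2 + 1, g'=2x

Answer: (6x^2·(x^2 + 1) - 4x^4)/(x^2 + 1)²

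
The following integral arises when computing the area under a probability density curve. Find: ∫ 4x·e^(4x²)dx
Let u = 4x², du = 8x dx
∫ (1/2)e^u du = e^u/2+C

Answer: e^(4x²)/2+C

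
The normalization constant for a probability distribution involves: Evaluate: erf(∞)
erf(∞) = 1 (the error function converges to 1)

Answer: 1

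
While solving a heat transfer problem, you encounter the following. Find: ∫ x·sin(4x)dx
By parts: u = x, dv = sin(4x) dx
du = dx, v = -cos(4x)/4
= -x·cos(4x)/4+sin(4x)/4²+C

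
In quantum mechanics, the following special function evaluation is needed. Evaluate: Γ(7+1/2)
Γ(n+1/2) = (2n)!√π/(4^n·n!)
= 87178291200√π/(16384·5040) = (135135/128)·√π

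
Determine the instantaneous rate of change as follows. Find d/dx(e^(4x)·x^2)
Product rule: (fg)' = f'g + fg'
f = e^(4x), f' = 4·e^(4x)
g = x^2, g' = 2x

Answer: 4·e^(4x)·x^2 + 2·e^(4x)·x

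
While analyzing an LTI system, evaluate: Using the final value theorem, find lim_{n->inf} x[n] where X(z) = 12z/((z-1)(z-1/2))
Final value theorem: lim x[n] = lim_{z->1} (z-1)*X(z)
(z-1)*X(z) = 12z/(z-1/2)
As z->1: 12/(1 - 1/2) = 12/(1/2) = 24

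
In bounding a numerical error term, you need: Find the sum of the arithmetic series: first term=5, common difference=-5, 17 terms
Last term: a_n = 5+(17-1)·-5 = -75
Sum = n(a_1+a_n)/2 = 17(5+(-75))/2 = -595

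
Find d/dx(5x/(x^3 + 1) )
Quotient rule: (f/g)' = (f'g - fg')/g²
f = 5x, f' = 5
g = x^3+1, g' = 3x^2

Answer: (5·(x^3+1)-15x^3)/(x^3+1)²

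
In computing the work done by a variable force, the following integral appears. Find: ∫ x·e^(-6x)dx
Integration by parts: u=x, dv=e^(-6x) dx
du=dx, v=e^(-6x)/(-6)
=x·e^(-6x)/(-6) - ∫ e^(-6x)/(-6) dx
=x·e^(-6x)/(-6) - e^(-6x)/36 + C

Answer: e^(-6x)(x/(-6) - 1/36) + C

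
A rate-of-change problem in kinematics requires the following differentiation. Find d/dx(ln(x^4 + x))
Chain rule: d/dx[ln(u)]=u'/u where u=x^4 + x
u'=4x^3 + 1

Answer: (4x^3 + 1)/(x^4 + x)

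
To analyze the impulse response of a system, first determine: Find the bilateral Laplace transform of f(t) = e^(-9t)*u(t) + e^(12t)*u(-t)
For e^(-9t)*u(t): L = 1/(s+9), Re(s) > -9
For e^(12t)*u(-t): L = -1/(s-12), Re(s) < 12
Combined: F(s) = 1/(s+9)-1/(s-12), -9 < Re(s) < 12

Answer: 1/(s+9)-1/(s-12), ROC: -9 < Re(s) < 12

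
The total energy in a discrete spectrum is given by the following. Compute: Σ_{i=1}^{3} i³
Using formula: Σ i^3=[n(n+1)/2]²=[3·4/2]²=36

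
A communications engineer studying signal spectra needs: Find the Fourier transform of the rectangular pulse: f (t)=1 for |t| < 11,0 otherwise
F(omega)=integral from -11 to 11 of e^(-j*omega*t) dt
=2*sin(11*omega)/omega=22*sinc(11*omega/pi)

Answer: 2*sin(11*omega)/omega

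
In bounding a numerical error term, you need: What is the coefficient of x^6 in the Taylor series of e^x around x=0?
Taylor series of e^x=Σ x^n/n!
Coefficient of x^6=1/6!=1/720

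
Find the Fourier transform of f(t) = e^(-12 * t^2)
The Fourier transform of a Gaussian e^(-a * t^2) is sqrt(pi/a) * e^(-omega^2/(4a)).
With a = 12: F(omega) = sqrt(pi/12) * e^(-omega^2/48)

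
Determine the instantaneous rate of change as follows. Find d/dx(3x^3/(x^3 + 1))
Quotient rule: (f/g)'=(f'g - fg')/g²
f=3x^3, f'=9x^2
g=x^3+1, g'=3x^2

Answer: (9x^2·(x^3+1)-9x^5)/(x^3+1)²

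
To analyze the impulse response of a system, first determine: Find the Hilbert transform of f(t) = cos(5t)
The Hilbert transform shifts each frequency component by -pi/2.
H{cos(wt)} = sin(wt)
With w = 5: H{cos(5t)} = sin(5t)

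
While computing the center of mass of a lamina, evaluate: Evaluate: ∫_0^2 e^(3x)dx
Antiderivative: (1/3)e^(3x)
Evaluate: (1/3)(e^6 - 1)

Answer: (e^6 - 1)/3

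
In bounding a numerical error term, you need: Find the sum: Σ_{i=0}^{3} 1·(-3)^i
Geometric series: S = a(1 - r^n)/(1 - r)
a = 1, r = -3, n = 4
S = 1(1 - 81)/4 = -20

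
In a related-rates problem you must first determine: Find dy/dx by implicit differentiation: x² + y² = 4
Differentiate both sides: 2x + 2y·(dy/dx) = 0
Solve: dy/dx = -2x/(2y) = -x/y

Answer: dy/dx = -x/y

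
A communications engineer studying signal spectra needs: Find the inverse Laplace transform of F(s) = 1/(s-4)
L^(-1){1/(s-a)}=c·e^(at)
Here a=4, c=1

Answer: e^(4t)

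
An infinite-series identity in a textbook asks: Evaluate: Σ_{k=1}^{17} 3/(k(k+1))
Partial fractions: 3/(k(k + 1)) = 3/k - 3/(k + 1)
Telescoping sum: 3(1 - 1/18) = 3·17/18

Answer: 17/6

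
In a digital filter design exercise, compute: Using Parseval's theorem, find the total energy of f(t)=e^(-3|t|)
Parseval's theorem: E=integral |f(t)|^2 dt=(1/2pi) integral |F(omega)|^2 domega
E=integral_{-inf}^{inf} e^(-6|t|) dt=2 * integral_0^inf e^(-6t) dt=2/(2 * 3)=1/3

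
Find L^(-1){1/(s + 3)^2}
L^(-1){1/(s-a)^n} = t^(n-1)·e^(at)/(n-1)!
Here a = -3, n = 2: t^1·e^(-3t)/1

Answer: t·e^(-3t)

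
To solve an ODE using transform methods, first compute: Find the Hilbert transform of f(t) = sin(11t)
The Hilbert transform shifts each frequency component by -pi/2.
H{sin(wt)} = -cos(wt)
With w = 11: H{sin(11t)} = -cos(11t)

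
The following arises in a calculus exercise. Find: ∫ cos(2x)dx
Using substitution u=2x: ∫ cos(u) du/2=sin(u)/2+C

Answer: (1/2)sin(2x)+C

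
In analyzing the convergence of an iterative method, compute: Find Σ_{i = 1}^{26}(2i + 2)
= 2·Σ i+2·26 = 2·351+52 = 754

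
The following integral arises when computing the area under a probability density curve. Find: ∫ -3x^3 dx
Using power rule: ∫ -3x^3 dx=-3/4 x^4 + C=(-3/4)x^4 + C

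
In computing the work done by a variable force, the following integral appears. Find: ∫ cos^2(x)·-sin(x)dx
Let u=cos(x), du=-sin(x) dx
∫ u^2 du=u^3/3+C

Answer: cos^3(x)/3+C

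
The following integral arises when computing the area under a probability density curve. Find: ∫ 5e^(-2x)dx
Since d/dx[e^(-2x)]=-2e^(-2x), we get -5/2 e^(-2x) + C

Answer: (-5/2)e^(-2x) + C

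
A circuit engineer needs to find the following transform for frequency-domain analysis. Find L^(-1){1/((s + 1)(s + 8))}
Partial fractions: 1/((s+1)(s+8)) = A/(s+1)+B/(s+8)
Cover-up: A = 1/(s+8)|_{s = -1} = 1/7; B = 1/(s+1)|_{s = -8} = -1/7
L^(-1) = (1/7)e^(-t) - (1/7)e^(-8t)

Answer: (1/7)(e^(-t) - e^(-8t))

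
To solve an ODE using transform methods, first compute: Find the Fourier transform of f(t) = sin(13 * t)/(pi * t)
sin(W * t)/(pi * t)=(W/pi) * sinc(W * t/pi) is the impulse response of the ideal low-pass filter with cutoff W (here W=13).
Its Fourier transform is a rectangular function:
F(omega)=1 for |omega| < 13, 0 otherwise

Answer: rect(omega/26) [i.e., 1 for |omega| < 13, 0 otherwise]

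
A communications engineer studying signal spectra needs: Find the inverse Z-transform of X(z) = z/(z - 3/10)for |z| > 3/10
Standard pair: z/(z-a) <-> a^n * u[n] for causal signals
With a = 3/10: x[n] = (3/10)^n * u[n]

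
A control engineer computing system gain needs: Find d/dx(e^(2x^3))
Chain rule: d/dx[e^u] = e^u · u' where u = 2x^3
u' = 6x^2

Answer: 6x^2·e^(2x^3)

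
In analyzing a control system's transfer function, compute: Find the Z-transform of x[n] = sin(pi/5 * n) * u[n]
Z{sin(w0 * n) * u[n]} = z * sin(w0)/(z^2-2z * cos(w0)+1)
With w0 = pi/5: X(z) = z * sin(pi/5)/(z^2-2z * cos(pi/5)+1)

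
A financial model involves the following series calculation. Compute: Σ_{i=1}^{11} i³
Using formula: Σ i^3 = [n(n + 1)/2]² = [11·12/2]² = 4356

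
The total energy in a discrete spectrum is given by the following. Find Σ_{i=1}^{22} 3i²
= 3·n(n + 1)(2n + 1)/6 = 3·22·23·45/6 = 11385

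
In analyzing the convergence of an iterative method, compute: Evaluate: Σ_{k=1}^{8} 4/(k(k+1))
Partial fractions: 4/(k(k+1)) = 4/k - 4/(k+1)
Telescoping sum: 4(1-1/9) = 4·8/9

Answer: 32/9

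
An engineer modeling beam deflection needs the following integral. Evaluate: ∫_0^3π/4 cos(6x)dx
Antiderivative: sin(6x)/6
Evaluate at bounds: [sin(6·3π/4)/6] - [sin(6·0)/6]
= ((1) - (0))/6 = 1/6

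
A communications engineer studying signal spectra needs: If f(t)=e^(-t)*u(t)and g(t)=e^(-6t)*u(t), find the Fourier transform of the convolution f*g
By the convolution theorem: F{f * g}=F(omega) * G(omega)
F(omega)=1/(1 + j * omega), G(omega)=1/(6 + j * omega)
F{f * g}=1/((1 + j * omega)(6 + j * omega))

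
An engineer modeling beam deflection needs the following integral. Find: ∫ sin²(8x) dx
Using identity sin²(u) = (1 - cos(2u))/2:
∫ (1 - cos(16x))/2 dx = x/2 - sin(16x)/32 + C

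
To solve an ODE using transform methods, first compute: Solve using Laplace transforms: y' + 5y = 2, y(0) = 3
Take L of both sides: sY(s) - 3 + 5Y(s) = 2/s
Y(s)(s + 5) = 2/s + 3
Y(s) = 2/(s(s + 5)) + 3/(s + 5)
Partial fractions: 2/(s(s + 5)) = (2/5)/s - (2/5)/(s + 5)
So Y(s) = (2/5)/s + (13/5)/(s + 5)
Inverse transform (L^(-1){1/s} = 1, L^(-1){1/(s + 5)} = e^(-5t)):

Answer: y(t) = 2/5 + (13/5)·e^(-5t)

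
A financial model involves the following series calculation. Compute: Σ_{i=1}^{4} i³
Using formula: Σ i^3=[n(n+1)/2]²=[4·5/2]²=100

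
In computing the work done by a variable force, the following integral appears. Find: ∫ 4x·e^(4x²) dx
Let u=4x², du=8x dx
∫ (1/2)e^u du=e^u/2+C

Answer: e^(4x²)/2+C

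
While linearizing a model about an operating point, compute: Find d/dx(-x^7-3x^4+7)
Power rule: d/dx(ax^n) = n·a·x^(n-1)
Term by term: -7·x^6-12·x^3

Answer: -7x^6-12x^3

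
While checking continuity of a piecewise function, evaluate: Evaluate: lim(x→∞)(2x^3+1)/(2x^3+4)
Divide numerator and denominator by x^3:
lim (2 + 1/x^3)/(2 + 4/x^3) = 1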